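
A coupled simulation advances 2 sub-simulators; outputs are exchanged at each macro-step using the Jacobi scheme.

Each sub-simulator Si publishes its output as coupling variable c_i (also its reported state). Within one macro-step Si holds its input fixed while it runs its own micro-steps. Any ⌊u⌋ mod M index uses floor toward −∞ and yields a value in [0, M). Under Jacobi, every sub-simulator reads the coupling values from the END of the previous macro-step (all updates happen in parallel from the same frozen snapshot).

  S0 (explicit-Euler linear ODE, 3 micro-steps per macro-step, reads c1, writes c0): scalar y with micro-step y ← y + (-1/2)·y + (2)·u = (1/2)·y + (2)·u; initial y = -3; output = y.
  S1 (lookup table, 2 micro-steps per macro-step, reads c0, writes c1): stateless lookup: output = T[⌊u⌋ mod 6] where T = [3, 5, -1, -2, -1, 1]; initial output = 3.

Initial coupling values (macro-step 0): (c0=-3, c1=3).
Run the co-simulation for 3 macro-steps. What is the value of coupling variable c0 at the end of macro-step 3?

c0 at macro-step 3 = -2159/512

macro 1: S0 reads c1=3 → after 3×micro: 81/8; S1 reads c0=-3 → after 2×micro: -2 ⇒ (c0=81/8, c1=-2)
macro 2: S0 reads c1=-2 → after 3×micro: -367/64; S1 reads c0=81/8 → after 2×micro: -1 ⇒ (c0=-367/64, c1=-1)
macro 3: S0 reads c1=-1 → after 3×micro: -2159/512; S1 reads c0=-367/64 → after 2×micro: 3 ⇒ (c0=-2159/512, c1=3)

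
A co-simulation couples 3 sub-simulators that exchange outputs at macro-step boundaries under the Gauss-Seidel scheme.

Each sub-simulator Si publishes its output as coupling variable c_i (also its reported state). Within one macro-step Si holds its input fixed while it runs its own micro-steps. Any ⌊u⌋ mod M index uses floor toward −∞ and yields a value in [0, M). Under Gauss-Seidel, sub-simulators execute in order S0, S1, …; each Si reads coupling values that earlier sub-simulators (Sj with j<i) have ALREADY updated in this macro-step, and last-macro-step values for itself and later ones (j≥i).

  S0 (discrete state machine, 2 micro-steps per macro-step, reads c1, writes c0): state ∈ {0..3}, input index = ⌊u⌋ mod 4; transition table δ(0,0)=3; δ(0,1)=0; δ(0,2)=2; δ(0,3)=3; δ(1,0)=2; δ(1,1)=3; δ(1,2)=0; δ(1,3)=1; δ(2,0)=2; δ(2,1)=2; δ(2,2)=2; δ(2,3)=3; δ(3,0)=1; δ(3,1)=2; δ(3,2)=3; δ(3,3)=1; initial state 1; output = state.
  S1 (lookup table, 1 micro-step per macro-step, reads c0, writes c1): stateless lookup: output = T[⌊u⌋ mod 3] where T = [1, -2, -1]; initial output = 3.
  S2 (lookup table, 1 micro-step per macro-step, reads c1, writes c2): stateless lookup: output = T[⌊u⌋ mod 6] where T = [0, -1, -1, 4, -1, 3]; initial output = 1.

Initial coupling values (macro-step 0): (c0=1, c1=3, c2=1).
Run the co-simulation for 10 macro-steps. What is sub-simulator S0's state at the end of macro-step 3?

macro 1: S0 reads c1=3 → after 2×micro: 1; S1 reads c0=1 → after 1×micro: -2; S2 reads c1=-2 → after 1×micro: -1 ⇒ (c0=1, c1=-2, c2=-1)
macro 2: S0 reads c1=-2 → after 2×micro: 2; S1 reads c0=2 → after 1×micro: -1; S2 reads c1=-1 → after 1×micro: 3 ⇒ (c0=2, c1=-1, c2=3)
macro 3: S0 reads c1=-1 → after 2×micro: 1; S1 reads c0=1 → after 1×micro: -2; S2 reads c1=-2 → after 1×micro: -1 ⇒ (c0=1, c1=-2, c2=-1)
macro 4: S0 reads c1=-2 → after 2×micro: 2; S1 reads c0=2 → after 1×micro: -1; S2 reads c1=-1 → after 1×micro: 3 ⇒ (c0=2, c1=-1, c2=3)
macro 5: S0 reads c1=-1 → after 2×micro: 1; S1 reads c0=1 → after 1×micro: -2; S2 reads c1=-2 → after 1×micro: -1 ⇒ (c0=1, c1=-2, c2=-1)
macro 6: S0 reads c1=-2 → after 2×micro: 2; S1 reads c0=2 → after 1×micro: -1; S2 reads c1=-1 → after 1×micro: 3 ⇒ (c0=2, c1=-1, c2=3)
macro 7: S0 reads c1=-1 → after 2×micro: 1; S1 reads c0=1 → after 1×micro: -2; S2 reads c1=-2 → after 1×micro: -1 ⇒ (c0=1, c1=-2, c2=-1)
macro 8: S0 reads c1=-2 → after 2×micro: 2; S1 reads c0=2 → after 1×micro: -1; S2 reads c1=-1 → after 1×micro: 3 ⇒ (c0=2, c1=-1, c2=3)
macro 9: S0 reads c1=-1 → after 2×micro: 1; S1 reads c0=1 → after 1×micro: -2; S2 reads c1=-2 → after 1×micro: -1 ⇒ (c0=1, c1=-2, c2=-1)
macro 10: S0 reads c1=-2 → after 2×micro: 2; S1 reads c0=2 → after 1×micro: -1; S2 reads c1=-1 → after 1×micro: 3 ⇒ (c0=2, c1=-1, c2=3)

S0 state at macro-step 3 = 1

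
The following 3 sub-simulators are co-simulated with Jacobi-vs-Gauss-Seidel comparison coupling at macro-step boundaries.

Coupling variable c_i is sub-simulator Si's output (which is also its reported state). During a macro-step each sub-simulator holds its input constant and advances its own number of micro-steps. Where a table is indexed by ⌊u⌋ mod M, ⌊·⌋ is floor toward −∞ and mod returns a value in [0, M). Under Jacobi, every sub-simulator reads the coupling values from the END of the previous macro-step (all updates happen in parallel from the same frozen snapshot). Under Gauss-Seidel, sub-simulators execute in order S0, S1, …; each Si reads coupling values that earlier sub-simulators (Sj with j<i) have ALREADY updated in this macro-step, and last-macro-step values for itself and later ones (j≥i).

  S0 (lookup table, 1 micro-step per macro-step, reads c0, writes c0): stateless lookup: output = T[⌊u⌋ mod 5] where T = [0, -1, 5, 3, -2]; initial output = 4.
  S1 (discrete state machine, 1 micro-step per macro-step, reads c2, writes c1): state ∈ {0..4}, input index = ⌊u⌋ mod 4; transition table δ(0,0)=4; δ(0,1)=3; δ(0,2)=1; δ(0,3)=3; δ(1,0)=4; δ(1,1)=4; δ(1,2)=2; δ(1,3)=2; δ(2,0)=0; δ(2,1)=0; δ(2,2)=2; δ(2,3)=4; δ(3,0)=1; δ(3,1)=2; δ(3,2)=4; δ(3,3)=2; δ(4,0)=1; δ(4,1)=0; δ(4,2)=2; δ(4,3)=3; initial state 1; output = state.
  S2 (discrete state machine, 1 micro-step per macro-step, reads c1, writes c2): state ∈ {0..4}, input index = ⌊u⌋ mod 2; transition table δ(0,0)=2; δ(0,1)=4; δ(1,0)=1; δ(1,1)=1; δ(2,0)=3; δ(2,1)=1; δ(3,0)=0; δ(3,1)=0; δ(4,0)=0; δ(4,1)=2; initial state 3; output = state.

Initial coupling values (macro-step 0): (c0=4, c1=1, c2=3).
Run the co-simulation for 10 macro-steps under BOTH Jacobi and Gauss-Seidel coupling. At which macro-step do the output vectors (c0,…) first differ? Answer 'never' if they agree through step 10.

first divergence at macro-step: 3

[Jacobi] macro 1: S0 reads c0=4 → after 1×micro: -2; S1 reads c2=3 → after 1×micro: 2; S2 reads c1=1 → after 1×micro: 0 ⇒ (c0=-2, c1=2, c2=0)
[Jacobi] macro 2: S0 reads c0=-2 → after 1×micro: 3; S1 reads c2=0 → after 1×micro: 0; S2 reads c1=2 → after 1×micro: 2 ⇒ (c0=3, c1=0, c2=2)
[Jacobi] macro 3: S0 reads c0=3 → after 1×micro: 3; S1 reads c2=2 → after 1×micro: 1; S2 reads c1=0 → after 1×micro: 3 ⇒ (c0=3, c1=1, c2=3)
[Jacobi] macro 4: S0 reads c0=3 → after 1×micro: 3; S1 reads c2=3 → after 1×micro: 2; S2 reads c1=1 → after 1×micro: 0 ⇒ (c0=3, c1=2, c2=0)
[Jacobi] macro 5: S0 reads c0=3 → after 1×micro: 3; S1 reads c2=0 → after 1×micro: 0; S2 reads c1=2 → after 1×micro: 2 ⇒ (c0=3, c1=0, c2=2)
[Jacobi] macro 6: S0 reads c0=3 → after 1×micro: 3; S1 reads c2=2 → after 1×micro: 1; S2 reads c1=0 → after 1×micro: 3 ⇒ (c0=3, c1=1, c2=3)
[Jacobi] macro 7: S0 reads c0=3 → after 1×micro: 3; S1 reads c2=3 → after 1×micro: 2; S2 reads c1=1 → after 1×micro: 0 ⇒ (c0=3, c1=2, c2=0)
[Jacobi] macro 8: S0 reads c0=3 → after 1×micro: 3; S1 reads c2=0 → after 1×micro: 0; S2 reads c1=2 → after 1×micro: 2 ⇒ (c0=3, c1=0, c2=2)
[Jacobi] macro 9: S0 reads c0=3 → after 1×micro: 3; S1 reads c2=2 → after 1×micro: 1; S2 reads c1=0 → after 1×micro: 3 ⇒ (c0=3, c1=1, c2=3)
[Jacobi] macro 10: S0 reads c0=3 → after 1×micro: 3; S1 reads c2=3 → after 1×micro: 2; S2 reads c1=1 → after 1×micro: 0 ⇒ (c0=3, c1=2, c2=0)
[Gauss-Seidel] macro 1: S0 reads c0=4 → after 1×micro: -2; S1 reads c2=3 → after 1×micro: 2; S2 reads c1=2 → after 1×micro: 0 ⇒ (c0=-2, c1=2, c2=0)
[Gauss-Seidel] macro 2: S0 reads c0=-2 → after 1×micro: 3; S1 reads c2=0 → after 1×micro: 0; S2 reads c1=0 → after 1×micro: 2 ⇒ (c0=3, c1=0, c2=2)
[Gauss-Seidel] macro 3: S0 reads c0=3 → after 1×micro: 3; S1 reads c2=2 → after 1×micro: 1; S2 reads c1=1 → after 1×micro: 1 ⇒ (c0=3, c1=1, c2=1)
[Gauss-Seidel] macro 4: S0 reads c0=3 → after 1×micro: 3; S1 reads c2=1 → after 1×micro: 4; S2 reads c1=4 → after 1×micro: 1 ⇒ (c0=3, c1=4, c2=1)
[Gauss-Seidel] macro 5: S0 reads c0=3 → after 1×micro: 3; S1 reads c2=1 → after 1×micro: 0; S2 reads c1=0 → after 1×micro: 1 ⇒ (c0=3, c1=0, c2=1)
[Gauss-Seidel] macro 6: S0 reads c0=3 → after 1×micro: 3; S1 reads c2=1 → after 1×micro: 3; S2 reads c1=3 → after 1×micro: 1 ⇒ (c0=3, c1=3, c2=1)
[Gauss-Seidel] macro 7: S0 reads c0=3 → after 1×micro: 3; S1 reads c2=1 → after 1×micro: 2; S2 reads c1=2 → after 1×micro: 1 ⇒ (c0=3, c1=2, c2=1)
[Gauss-Seidel] macro 8: S0 reads c0=3 → after 1×micro: 3; S1 reads c2=1 → after 1×micro: 0; S2 reads c1=0 → after 1×micro: 1 ⇒ (c0=3, c1=0, c2=1)
[Gauss-Seidel] macro 9: S0 reads c0=3 → after 1×micro: 3; S1 reads c2=1 → after 1×micro: 3; S2 reads c1=3 → after 1×micro: 1 ⇒ (c0=3, c1=3, c2=1)
[Gauss-Seidel] macro 10: S0 reads c0=3 → after 1×micro: 3; S1 reads c2=1 → after 1×micro: 2; S2 reads c1=2 → after 1×micro: 1 ⇒ (c0=3, c1=2, c2=1)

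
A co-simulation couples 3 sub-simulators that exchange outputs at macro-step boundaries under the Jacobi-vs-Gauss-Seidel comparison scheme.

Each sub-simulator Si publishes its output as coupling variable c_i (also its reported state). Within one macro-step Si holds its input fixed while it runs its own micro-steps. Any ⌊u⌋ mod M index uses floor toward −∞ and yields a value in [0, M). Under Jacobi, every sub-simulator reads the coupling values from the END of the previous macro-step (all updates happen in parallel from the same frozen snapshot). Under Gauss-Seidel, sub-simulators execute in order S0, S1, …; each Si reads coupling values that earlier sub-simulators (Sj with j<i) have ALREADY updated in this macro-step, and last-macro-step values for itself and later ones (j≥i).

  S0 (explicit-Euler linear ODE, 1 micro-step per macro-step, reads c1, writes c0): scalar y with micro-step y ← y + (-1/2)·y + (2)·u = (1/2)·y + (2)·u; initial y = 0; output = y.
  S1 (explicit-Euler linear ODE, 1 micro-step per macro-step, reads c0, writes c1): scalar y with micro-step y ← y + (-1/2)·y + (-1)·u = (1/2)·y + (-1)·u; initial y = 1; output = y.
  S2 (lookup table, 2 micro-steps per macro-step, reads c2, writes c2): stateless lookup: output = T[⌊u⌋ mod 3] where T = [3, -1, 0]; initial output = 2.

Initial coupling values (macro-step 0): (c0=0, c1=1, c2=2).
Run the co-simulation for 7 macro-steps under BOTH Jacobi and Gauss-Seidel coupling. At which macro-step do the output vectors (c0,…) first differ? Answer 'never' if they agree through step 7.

[Jacobi] macro 1: S0 reads c1=1 → after 1×micro: 2; S1 reads c0=0 → after 1×micro: 1/2; S2 reads c2=2 → after 2×micro: 0 ⇒ (c0=2, c1=1/2, c2=0)
[Jacobi] macro 2: S0 reads c1=1/2 → after 1×micro: 2; S1 reads c0=2 → after 1×micro: -7/4; S2 reads c2=0 → after 2×micro: 3 ⇒ (c0=2, c1=-7/4, c2=3)
[Jacobi] macro 3: S0 reads c1=-7/4 → after 1×micro: -5/2; S1 reads c0=2 → after 1×micro: -23/8; S2 reads c2=3 → after 2×micro: 3 ⇒ (c0=-5/2, c1=-23/8, c2=3)
[Jacobi] macro 4: S0 reads c1=-23/8 → after 1×micro: -7; S1 reads c0=-5/2 → after 1×micro: 17/16; S2 reads c2=3 → after 2×micro: 3 ⇒ (c0=-7, c1=17/16, c2=3)
[Jacobi] macro 5: S0 reads c1=17/16 → after 1×micro: -11/8; S1 reads c0=-7 → after 1×micro: 241/32; S2 reads c2=3 → after 2×micro: 3 ⇒ (c0=-11/8, c1=241/32, c2=3)
[Jacobi] macro 6: S0 reads c1=241/32 → after 1×micro: 115/8; S1 reads c0=-11/8 → after 1×micro: 329/64; S2 reads c2=3 → after 2×micro: 3 ⇒ (c0=115/8, c1=329/64, c2=3)
[Jacobi] macro 7: S0 reads c1=329/64 → after 1×micro: 559/32; S1 reads c0=115/8 → after 1×micro: -1511/128; S2 reads c2=3 → after 2×micro: 3 ⇒ (c0=559/32, c1=-1511/128, c2=3)
[Gauss-Seidel] macro 1: S0 reads c1=1 → after 1×micro: 2; S1 reads c0=2 → after 1×micro: -3/2; S2 reads c2=2 → after 2×micro: 0 ⇒ (c0=2, c1=-3/2, c2=0)
[Gauss-Seidel] macro 2: S0 reads c1=-3/2 → after 1×micro: -2; S1 reads c0=-2 → after 1×micro: 5/4; S2 reads c2=0 → after 2×micro: 3 ⇒ (c0=-2, c1=5/4, c2=3)
[Gauss-Seidel] macro 3: S0 reads c1=5/4 → after 1×micro: 3/2; S1 reads c0=3/2 → after 1×micro: -7/8; S2 reads c2=3 → after 2×micro: 3 ⇒ (c0=3/2, c1=-7/8, c2=3)
[Gauss-Seidel] macro 4: S0 reads c1=-7/8 → after 1×micro: -1; S1 reads c0=-1 → after 1×micro: 9/16; S2 reads c2=3 → after 2×micro: 3 ⇒ (c0=-1, c1=9/16, c2=3)
[Gauss-Seidel] macro 5: S0 reads c1=9/16 → after 1×micro: 5/8; S1 reads c0=5/8 → after 1×micro: -11/32; S2 reads c2=3 → after 2×micro: 3 ⇒ (c0=5/8, c1=-11/32, c2=3)
[Gauss-Seidel] macro 6: S0 reads c1=-11/32 → after 1×micro: -3/8; S1 reads c0=-3/8 → after 1×micro: 13/64; S2 reads c2=3 → after 2×micro: 3 ⇒ (c0=-3/8, c1=13/64, c2=3)
[Gauss-Seidel] macro 7: S0 reads c1=13/64 → after 1×micro: 7/32; S1 reads c0=7/32 → after 1×micro: -15/128; S2 reads c2=3 → after 2×micro: 3 ⇒ (c0=7/32, c1=-15/128, c2=3)

first divergence at macro-step: 1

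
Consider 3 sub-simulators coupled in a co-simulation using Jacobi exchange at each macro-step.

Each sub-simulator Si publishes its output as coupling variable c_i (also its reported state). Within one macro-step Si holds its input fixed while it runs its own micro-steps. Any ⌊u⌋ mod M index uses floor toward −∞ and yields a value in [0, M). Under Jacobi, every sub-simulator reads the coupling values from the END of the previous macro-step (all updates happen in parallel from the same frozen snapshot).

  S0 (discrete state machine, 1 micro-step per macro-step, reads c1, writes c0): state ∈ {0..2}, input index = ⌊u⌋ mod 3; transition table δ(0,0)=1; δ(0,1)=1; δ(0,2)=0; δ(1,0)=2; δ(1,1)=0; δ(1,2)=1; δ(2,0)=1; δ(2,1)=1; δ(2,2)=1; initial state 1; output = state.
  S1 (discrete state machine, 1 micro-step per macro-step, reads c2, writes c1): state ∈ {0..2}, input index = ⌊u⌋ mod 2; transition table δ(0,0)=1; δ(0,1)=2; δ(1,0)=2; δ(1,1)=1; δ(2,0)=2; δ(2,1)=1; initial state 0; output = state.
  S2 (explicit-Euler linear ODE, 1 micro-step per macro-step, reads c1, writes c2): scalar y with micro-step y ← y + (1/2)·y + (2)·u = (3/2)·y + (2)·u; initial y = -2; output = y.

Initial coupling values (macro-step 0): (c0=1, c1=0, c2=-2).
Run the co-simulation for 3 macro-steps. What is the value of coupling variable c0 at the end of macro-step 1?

c0 at macro-step 1 = 2

macro 1: S0 reads c1=0 → after 1×micro: 2; S1 reads c2=-2 → after 1×micro: 1; S2 reads c1=0 → after 1×micro: -3 ⇒ (c0=2, c1=1, c2=-3)
macro 2: S0 reads c1=1 → after 1×micro: 1; S1 reads c2=-3 → after 1×micro: 1; S2 reads c1=1 → after 1×micro: -5/2 ⇒ (c0=1, c1=1, c2=-5/2)
macro 3: S0 reads c1=1 → after 1×micro: 0; S1 reads c2=-5/2 → after 1×micro: 1; S2 reads c1=1 → after 1×micro: -7/4 ⇒ (c0=0, c1=1, c2=-7/4)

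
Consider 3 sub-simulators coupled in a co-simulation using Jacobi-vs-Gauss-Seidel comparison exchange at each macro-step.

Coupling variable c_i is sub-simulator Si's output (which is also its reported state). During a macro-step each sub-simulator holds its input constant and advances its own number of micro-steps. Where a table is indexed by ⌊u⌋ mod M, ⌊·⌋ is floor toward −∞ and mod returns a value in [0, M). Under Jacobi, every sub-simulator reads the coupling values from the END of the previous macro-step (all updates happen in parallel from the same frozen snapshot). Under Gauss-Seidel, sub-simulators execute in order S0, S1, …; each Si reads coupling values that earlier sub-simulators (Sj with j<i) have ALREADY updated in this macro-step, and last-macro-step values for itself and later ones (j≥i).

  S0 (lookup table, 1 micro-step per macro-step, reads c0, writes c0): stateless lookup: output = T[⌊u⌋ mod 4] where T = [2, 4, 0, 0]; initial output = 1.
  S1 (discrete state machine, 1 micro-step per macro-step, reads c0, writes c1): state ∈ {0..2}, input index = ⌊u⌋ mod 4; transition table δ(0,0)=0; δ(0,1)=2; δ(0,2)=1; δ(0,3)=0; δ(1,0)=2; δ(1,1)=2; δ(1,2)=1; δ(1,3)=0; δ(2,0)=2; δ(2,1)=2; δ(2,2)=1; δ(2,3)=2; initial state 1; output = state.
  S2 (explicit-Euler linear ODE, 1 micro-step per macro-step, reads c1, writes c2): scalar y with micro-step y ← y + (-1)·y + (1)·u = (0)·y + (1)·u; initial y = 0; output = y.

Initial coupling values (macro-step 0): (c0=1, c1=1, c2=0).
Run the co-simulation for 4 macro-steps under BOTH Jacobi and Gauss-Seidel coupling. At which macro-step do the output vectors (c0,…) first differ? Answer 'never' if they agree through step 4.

[Jacobi] macro 1: S0 reads c0=1 → after 1×micro: 4; S1 reads c0=1 → after 1×micro: 2; S2 reads c1=1 → after 1×micro: 1 ⇒ (c0=4, c1=2, c2=1)
[Jacobi] macro 2: S0 reads c0=4 → after 1×micro: 2; S1 reads c0=4 → after 1×micro: 2; S2 reads c1=2 → after 1×micro: 2 ⇒ (c0=2, c1=2, c2=2)
[Jacobi] macro 3: S0 reads c0=2 → after 1×micro: 0; S1 reads c0=2 → after 1×micro: 1; S2 reads c1=2 → after 1×micro: 2 ⇒ (c0=0, c1=1, c2=2)
[Jacobi] macro 4: S0 reads c0=0 → after 1×micro: 2; S1 reads c0=0 → after 1×micro: 2; S2 reads c1=1 → after 1×micro: 1 ⇒ (c0=2, c1=2, c2=1)
[Gauss-Seidel] macro 1: S0 reads c0=1 → after 1×micro: 4; S1 reads c0=4 → after 1×micro: 2; S2 reads c1=2 → after 1×micro: 2 ⇒ (c0=4, c1=2, c2=2)
[Gauss-Seidel] macro 2: S0 reads c0=4 → after 1×micro: 2; S1 reads c0=2 → after 1×micro: 1; S2 reads c1=1 → after 1×micro: 1 ⇒ (c0=2, c1=1, c2=1)
[Gauss-Seidel] macro 3: S0 reads c0=2 → after 1×micro: 0; S1 reads c0=0 → after 1×micro: 2; S2 reads c1=2 → after 1×micro: 2 ⇒ (c0=0, c1=2, c2=2)
[Gauss-Seidel] macro 4: S0 reads c0=0 → after 1×micro: 2; S1 reads c0=2 → after 1×micro: 1; S2 reads c1=1 → after 1×micro: 1 ⇒ (c0=2, c1=1, c2=1)

first divergence at macro-step: 1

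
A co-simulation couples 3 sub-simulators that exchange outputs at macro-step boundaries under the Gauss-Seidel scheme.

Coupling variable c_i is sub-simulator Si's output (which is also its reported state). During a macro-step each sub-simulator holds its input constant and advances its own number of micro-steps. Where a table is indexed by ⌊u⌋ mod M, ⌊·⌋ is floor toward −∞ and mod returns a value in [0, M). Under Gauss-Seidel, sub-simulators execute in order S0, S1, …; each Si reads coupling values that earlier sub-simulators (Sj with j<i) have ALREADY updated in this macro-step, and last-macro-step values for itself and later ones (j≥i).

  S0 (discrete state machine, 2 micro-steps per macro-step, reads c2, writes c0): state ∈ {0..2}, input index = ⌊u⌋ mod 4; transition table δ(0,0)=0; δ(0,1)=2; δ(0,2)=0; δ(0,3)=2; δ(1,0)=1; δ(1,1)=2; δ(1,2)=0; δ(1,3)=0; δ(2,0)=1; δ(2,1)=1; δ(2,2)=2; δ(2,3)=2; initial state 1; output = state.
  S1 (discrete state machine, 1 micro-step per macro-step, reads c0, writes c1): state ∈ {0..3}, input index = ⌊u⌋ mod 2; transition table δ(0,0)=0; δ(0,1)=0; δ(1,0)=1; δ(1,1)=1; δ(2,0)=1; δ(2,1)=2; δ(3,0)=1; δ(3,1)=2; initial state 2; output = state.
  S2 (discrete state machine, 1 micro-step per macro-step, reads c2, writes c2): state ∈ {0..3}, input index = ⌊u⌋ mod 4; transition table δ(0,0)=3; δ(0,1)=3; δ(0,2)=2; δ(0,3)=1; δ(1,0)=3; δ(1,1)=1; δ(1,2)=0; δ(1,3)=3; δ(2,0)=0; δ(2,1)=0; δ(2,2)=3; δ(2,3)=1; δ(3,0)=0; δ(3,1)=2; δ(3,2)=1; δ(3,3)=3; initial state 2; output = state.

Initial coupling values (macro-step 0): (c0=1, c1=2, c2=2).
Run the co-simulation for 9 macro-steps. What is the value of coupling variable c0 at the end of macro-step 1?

macro 1: S0 reads c2=2 → after 2×micro: 0; S1 reads c0=0 → after 1×micro: 1; S2 reads c2=2 → after 1×micro: 3 ⇒ (c0=0, c1=1, c2=3)
macro 2: S0 reads c2=3 → after 2×micro: 2; S1 reads c0=2 → after 1×micro: 1; S2 reads c2=3 → after 1×micro: 3 ⇒ (c0=2, c1=1, c2=3)
macro 3: S0 reads c2=3 → after 2×micro: 2; S1 reads c0=2 → after 1×micro: 1; S2 reads c2=3 → after 1×micro: 3 ⇒ (c0=2, c1=1, c2=3)
macro 4: S0 reads c2=3 → after 2×micro: 2; S1 reads c0=2 → after 1×micro: 1; S2 reads c2=3 → after 1×micro: 3 ⇒ (c0=2, c1=1, c2=3)
macro 5: S0 reads c2=3 → after 2×micro: 2; S1 reads c0=2 → after 1×micro: 1; S2 reads c2=3 → after 1×micro: 3 ⇒ (c0=2, c1=1, c2=3)
macro 6: S0 reads c2=3 → after 2×micro: 2; S1 reads c0=2 → after 1×micro: 1; S2 reads c2=3 → after 1×micro: 3 ⇒ (c0=2, c1=1, c2=3)
macro 7: S0 reads c2=3 → after 2×micro: 2; S1 reads c0=2 → after 1×micro: 1; S2 reads c2=3 → after 1×micro: 3 ⇒ (c0=2, c1=1, c2=3)
macro 8: S0 reads c2=3 → after 2×micro: 2; S1 reads c0=2 → after 1×micro: 1; S2 reads c2=3 → after 1×micro: 3 ⇒ (c0=2, c1=1, c2=3)
macro 9: S0 reads c2=3 → after 2×micro: 2; S1 reads c0=2 → after 1×micro: 1; S2 reads c2=3 → after 1×micro: 3 ⇒ (c0=2, c1=1, c2=3)

c0 at macro-step 1 = 0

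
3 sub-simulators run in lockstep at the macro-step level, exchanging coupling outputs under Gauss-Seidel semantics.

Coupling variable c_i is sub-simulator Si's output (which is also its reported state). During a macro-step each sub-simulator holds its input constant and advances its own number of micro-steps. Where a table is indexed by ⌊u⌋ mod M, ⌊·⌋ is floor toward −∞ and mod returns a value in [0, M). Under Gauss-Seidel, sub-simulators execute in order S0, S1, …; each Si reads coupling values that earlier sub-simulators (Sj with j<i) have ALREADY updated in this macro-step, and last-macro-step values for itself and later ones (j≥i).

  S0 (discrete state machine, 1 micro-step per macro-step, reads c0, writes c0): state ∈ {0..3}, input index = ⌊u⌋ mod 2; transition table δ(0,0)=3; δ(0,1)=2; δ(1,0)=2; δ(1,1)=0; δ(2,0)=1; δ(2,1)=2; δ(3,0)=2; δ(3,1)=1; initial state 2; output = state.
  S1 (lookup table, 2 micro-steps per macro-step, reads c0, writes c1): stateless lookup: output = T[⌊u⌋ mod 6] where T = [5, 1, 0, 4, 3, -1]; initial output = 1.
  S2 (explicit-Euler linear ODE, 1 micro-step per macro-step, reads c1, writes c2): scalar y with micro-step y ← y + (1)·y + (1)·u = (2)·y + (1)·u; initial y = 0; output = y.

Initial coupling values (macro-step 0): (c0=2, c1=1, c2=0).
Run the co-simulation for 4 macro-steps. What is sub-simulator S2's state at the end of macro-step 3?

macro 1: S0 reads c0=2 → after 1×micro: 1; S1 reads c0=1 → after 2×micro: 1; S2 reads c1=1 → after 1×micro: 1 ⇒ (c0=1, c1=1, c2=1)
macro 2: S0 reads c0=1 → after 1×micro: 0; S1 reads c0=0 → after 2×micro: 5; S2 reads c1=5 → after 1×micro: 7 ⇒ (c0=0, c1=5, c2=7)
macro 3: S0 reads c0=0 → after 1×micro: 3; S1 reads c0=3 → after 2×micro: 4; S2 reads c1=4 → after 1×micro: 18 ⇒ (c0=3, c1=4, c2=18)
macro 4: S0 reads c0=3 → after 1×micro: 1; S1 reads c0=1 → after 2×micro: 1; S2 reads c1=1 → after 1×micro: 37 ⇒ (c0=1, c1=1, c2=37)

S2 state at macro-step 3 = 18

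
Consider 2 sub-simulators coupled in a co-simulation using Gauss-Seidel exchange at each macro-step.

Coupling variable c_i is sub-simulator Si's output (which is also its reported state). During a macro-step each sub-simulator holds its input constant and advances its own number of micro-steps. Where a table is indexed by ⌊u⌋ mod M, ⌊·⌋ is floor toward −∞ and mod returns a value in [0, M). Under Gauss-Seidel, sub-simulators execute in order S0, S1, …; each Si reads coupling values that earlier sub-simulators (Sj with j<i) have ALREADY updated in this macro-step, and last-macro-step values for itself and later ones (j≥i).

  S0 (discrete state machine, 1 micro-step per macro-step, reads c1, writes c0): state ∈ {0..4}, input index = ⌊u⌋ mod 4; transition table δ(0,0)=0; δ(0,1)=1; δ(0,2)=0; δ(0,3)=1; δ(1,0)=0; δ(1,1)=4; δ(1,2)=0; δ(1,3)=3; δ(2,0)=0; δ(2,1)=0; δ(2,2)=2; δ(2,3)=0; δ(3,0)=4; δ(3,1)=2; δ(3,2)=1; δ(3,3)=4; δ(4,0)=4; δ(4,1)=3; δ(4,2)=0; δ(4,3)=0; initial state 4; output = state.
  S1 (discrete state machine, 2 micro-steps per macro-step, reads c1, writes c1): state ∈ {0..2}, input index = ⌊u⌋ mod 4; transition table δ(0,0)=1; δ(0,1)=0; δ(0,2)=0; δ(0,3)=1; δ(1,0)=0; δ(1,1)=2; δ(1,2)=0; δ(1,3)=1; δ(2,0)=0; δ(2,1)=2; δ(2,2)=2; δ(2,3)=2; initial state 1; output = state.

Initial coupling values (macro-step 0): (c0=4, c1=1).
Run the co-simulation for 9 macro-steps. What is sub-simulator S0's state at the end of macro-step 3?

macro 1: S0 reads c1=1 → after 1×micro: 3; S1 reads c1=1 → after 2×micro: 2 ⇒ (c0=3, c1=2)
macro 2: S0 reads c1=2 → after 1×micro: 1; S1 reads c1=2 → after 2×micro: 2 ⇒ (c0=1, c1=2)
macro 3: S0 reads c1=2 → after 1×micro: 0; S1 reads c1=2 → after 2×micro: 2 ⇒ (c0=0, c1=2)
macro 4: S0 reads c1=2 → after 1×micro: 0; S1 reads c1=2 → after 2×micro: 2 ⇒ (c0=0, c1=2)
macro 5: S0 reads c1=2 → after 1×micro: 0; S1 reads c1=2 → after 2×micro: 2 ⇒ (c0=0, c1=2)
macro 6: S0 reads c1=2 → after 1×micro: 0; S1 reads c1=2 → after 2×micro: 2 ⇒ (c0=0, c1=2)
macro 7: S0 reads c1=2 → after 1×micro: 0; S1 reads c1=2 → after 2×micro: 2 ⇒ (c0=0, c1=2)
macro 8: S0 reads c1=2 → after 1×micro: 0; S1 reads c1=2 → after 2×micro: 2 ⇒ (c0=0, c1=2)
macro 9: S0 reads c1=2 → after 1×micro: 0; S1 reads c1=2 → after 2×micro: 2 ⇒ (c0=0, c1=2)

S0 state at macro-step 3 = 0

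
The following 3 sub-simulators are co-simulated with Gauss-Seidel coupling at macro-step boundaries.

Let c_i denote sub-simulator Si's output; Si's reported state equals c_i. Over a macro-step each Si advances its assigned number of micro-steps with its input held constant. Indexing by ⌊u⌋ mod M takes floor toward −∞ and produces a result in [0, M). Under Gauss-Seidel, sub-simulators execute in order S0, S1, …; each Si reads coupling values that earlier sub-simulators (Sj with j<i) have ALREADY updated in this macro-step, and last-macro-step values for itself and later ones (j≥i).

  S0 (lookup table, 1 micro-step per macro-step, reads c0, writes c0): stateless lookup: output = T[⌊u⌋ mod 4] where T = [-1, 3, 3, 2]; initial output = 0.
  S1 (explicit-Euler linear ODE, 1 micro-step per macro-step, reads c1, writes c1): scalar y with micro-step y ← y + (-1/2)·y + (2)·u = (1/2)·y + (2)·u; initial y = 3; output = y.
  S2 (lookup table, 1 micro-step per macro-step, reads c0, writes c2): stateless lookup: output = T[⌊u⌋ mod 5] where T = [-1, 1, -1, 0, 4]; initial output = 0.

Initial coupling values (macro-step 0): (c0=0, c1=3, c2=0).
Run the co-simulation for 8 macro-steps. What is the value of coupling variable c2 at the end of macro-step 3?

macro 1: S0 reads c0=0 → after 1×micro: -1; S1 reads c1=3 → after 1×micro: 15/2; S2 reads c0=-1 → after 1×micro: 4 ⇒ (c0=-1, c1=15/2, c2=4)
macro 2: S0 reads c0=-1 → after 1×micro: 2; S1 reads c1=15/2 → after 1×micro: 75/4; S2 reads c0=2 → after 1×micro: -1 ⇒ (c0=2, c1=75/4, c2=-1)
macro 3: S0 reads c0=2 → after 1×micro: 3; S1 reads c1=75/4 → after 1×micro: 375/8; S2 reads c0=3 → after 1×micro: 0 ⇒ (c0=3, c1=375/8, c2=0)
macro 4: S0 reads c0=3 → after 1×micro: 2; S1 reads c1=375/8 → after 1×micro: 1875/16; S2 reads c0=2 → after 1×micro: -1 ⇒ (c0=2, c1=1875/16, c2=-1)
macro 5: S0 reads c0=2 → after 1×micro: 3; S1 reads c1=1875/16 → after 1×micro: 9375/32; S2 reads c0=3 → after 1×micro: 0 ⇒ (c0=3, c1=9375/32, c2=0)
macro 6: S0 reads c0=3 → after 1×micro: 2; S1 reads c1=9375/32 → after 1×micro: 46875/64; S2 reads c0=2 → after 1×micro: -1 ⇒ (c0=2, c1=46875/64, c2=-1)
macro 7: S0 reads c0=2 → after 1×micro: 3; S1 reads c1=46875/64 → after 1×micro: 234375/128; S2 reads c0=3 → after 1×micro: 0 ⇒ (c0=3, c1=234375/128, c2=0)
macro 8: S0 reads c0=3 → after 1×micro: 2; S1 reads c1=234375/128 → after 1×micro: 1171875/256; S2 reads c0=2 → after 1×micro: -1 ⇒ (c0=2, c1=1171875/256, c2=-1)

c2 at macro-step 3 = 0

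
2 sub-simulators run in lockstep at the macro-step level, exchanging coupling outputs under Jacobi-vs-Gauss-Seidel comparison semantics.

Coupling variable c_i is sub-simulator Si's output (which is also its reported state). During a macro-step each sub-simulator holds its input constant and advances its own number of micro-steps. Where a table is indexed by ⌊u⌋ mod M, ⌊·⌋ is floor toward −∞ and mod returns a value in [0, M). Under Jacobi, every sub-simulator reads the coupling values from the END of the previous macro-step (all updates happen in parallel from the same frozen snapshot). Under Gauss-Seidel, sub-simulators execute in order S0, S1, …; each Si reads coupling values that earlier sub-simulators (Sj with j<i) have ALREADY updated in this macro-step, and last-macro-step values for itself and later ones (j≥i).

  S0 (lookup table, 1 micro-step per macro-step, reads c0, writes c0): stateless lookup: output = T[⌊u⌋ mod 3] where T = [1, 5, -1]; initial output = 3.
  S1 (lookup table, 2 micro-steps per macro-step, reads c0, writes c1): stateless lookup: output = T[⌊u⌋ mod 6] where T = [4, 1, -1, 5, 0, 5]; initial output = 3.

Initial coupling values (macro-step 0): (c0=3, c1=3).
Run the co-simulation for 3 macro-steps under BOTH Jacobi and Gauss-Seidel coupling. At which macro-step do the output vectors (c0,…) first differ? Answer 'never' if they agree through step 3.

[Jacobi] macro 1: S0 reads c0=3 → after 1×micro: 1; S1 reads c0=3 → after 2×micro: 5 ⇒ (c0=1, c1=5)
[Jacobi] macro 2: S0 reads c0=1 → after 1×micro: 5; S1 reads c0=1 → after 2×micro: 1 ⇒ (c0=5, c1=1)
[Jacobi] macro 3: S0 reads c0=5 → after 1×micro: -1; S1 reads c0=5 → after 2×micro: 5 ⇒ (c0=-1, c1=5)
[Gauss-Seidel] macro 1: S0 reads c0=3 → after 1×micro: 1; S1 reads c0=1 → after 2×micro: 1 ⇒ (c0=1, c1=1)
[Gauss-Seidel] macro 2: S0 reads c0=1 → after 1×micro: 5; S1 reads c0=5 → after 2×micro: 5 ⇒ (c0=5, c1=5)
[Gauss-Seidel] macro 3: S0 reads c0=5 → after 1×micro: -1; S1 reads c0=-1 → after 2×micro: 5 ⇒ (c0=-1, c1=5)

first divergence at macro-step: 1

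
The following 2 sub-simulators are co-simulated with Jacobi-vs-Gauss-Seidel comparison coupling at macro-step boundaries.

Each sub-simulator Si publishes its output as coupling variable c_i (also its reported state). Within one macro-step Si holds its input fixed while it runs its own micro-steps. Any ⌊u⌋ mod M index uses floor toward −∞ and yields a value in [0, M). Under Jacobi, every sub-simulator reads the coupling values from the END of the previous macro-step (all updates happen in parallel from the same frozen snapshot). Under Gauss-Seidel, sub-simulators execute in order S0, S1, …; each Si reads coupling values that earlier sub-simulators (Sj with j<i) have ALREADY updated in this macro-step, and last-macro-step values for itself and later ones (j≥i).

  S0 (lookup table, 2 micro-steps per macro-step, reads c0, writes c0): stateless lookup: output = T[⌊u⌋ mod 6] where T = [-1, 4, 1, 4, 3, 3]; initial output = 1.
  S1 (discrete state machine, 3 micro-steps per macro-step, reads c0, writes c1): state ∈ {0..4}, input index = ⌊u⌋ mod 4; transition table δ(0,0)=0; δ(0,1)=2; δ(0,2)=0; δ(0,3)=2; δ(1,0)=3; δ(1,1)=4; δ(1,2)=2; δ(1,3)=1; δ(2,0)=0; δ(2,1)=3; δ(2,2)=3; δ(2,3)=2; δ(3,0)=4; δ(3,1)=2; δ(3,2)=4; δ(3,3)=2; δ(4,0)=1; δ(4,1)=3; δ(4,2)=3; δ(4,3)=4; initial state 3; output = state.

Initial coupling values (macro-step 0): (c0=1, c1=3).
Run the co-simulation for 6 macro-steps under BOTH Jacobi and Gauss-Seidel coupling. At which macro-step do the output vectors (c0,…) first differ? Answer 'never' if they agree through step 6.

[Jacobi] macro 1: S0 reads c0=1 → after 2×micro: 4; S1 reads c0=1 → after 3×micro: 2 ⇒ (c0=4, c1=2)
[Jacobi] macro 2: S0 reads c0=4 → after 2×micro: 3; S1 reads c0=4 → after 3×micro: 0 ⇒ (c0=3, c1=0)
[Jacobi] macro 3: S0 reads c0=3 → after 2×micro: 4; S1 reads c0=3 → after 3×micro: 2 ⇒ (c0=4, c1=2)
[Jacobi] macro 4: S0 reads c0=4 → after 2×micro: 3; S1 reads c0=4 → after 3×micro: 0 ⇒ (c0=3, c1=0)
[Jacobi] macro 5: S0 reads c0=3 → after 2×micro: 4; S1 reads c0=3 → after 3×micro: 2 ⇒ (c0=4, c1=2)
[Jacobi] macro 6: S0 reads c0=4 → after 2×micro: 3; S1 reads c0=4 → after 3×micro: 0 ⇒ (c0=3, c1=0)
[Gauss-Seidel] macro 1: S0 reads c0=1 → after 2×micro: 4; S1 reads c0=4 → after 3×micro: 3 ⇒ (c0=4, c1=3)
[Gauss-Seidel] macro 2: S0 reads c0=4 → after 2×micro: 3; S1 reads c0=3 → after 3×micro: 2 ⇒ (c0=3, c1=2)
[Gauss-Seidel] macro 3: S0 reads c0=3 → after 2×micro: 4; S1 reads c0=4 → after 3×micro: 0 ⇒ (c0=4, c1=0)
[Gauss-Seidel] macro 4: S0 reads c0=4 → after 2×micro: 3; S1 reads c0=3 → after 3×micro: 2 ⇒ (c0=3, c1=2)
[Gauss-Seidel] macro 5: S0 reads c0=3 → after 2×micro: 4; S1 reads c0=4 → after 3×micro: 0 ⇒ (c0=4, c1=0)
[Gauss-Seidel] macro 6: S0 reads c0=4 → after 2×micro: 3; S1 reads c0=3 → after 3×micro: 2 ⇒ (c0=3, c1=2)

first divergence at macro-step: 1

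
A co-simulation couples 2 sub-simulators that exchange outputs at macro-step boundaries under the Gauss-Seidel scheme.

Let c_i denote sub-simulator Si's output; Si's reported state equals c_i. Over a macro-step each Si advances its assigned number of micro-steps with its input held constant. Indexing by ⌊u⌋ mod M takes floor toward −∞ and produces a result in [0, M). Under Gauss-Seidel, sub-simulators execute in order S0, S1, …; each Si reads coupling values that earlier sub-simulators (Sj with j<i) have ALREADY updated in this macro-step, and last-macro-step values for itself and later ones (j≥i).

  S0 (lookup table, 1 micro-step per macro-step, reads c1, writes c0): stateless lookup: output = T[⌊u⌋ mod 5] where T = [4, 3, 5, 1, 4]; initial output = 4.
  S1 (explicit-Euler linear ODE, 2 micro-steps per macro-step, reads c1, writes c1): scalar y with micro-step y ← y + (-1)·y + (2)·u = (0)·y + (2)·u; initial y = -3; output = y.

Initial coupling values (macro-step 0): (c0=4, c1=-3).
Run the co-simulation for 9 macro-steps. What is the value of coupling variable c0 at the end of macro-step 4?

macro 1: S0 reads c1=-3 → after 1×micro: 5; S1 reads c1=-3 → after 2×micro: -6 ⇒ (c0=5, c1=-6)
macro 2: S0 reads c1=-6 → after 1×micro: 4; S1 reads c1=-6 → after 2×micro: -12 ⇒ (c0=4, c1=-12)
macro 3: S0 reads c1=-12 → after 1×micro: 1; S1 reads c1=-12 → after 2×micro: -24 ⇒ (c0=1, c1=-24)
macro 4: S0 reads c1=-24 → after 1×micro: 3; S1 reads c1=-24 → after 2×micro: -48 ⇒ (c0=3, c1=-48)
macro 5: S0 reads c1=-48 → after 1×micro: 5; S1 reads c1=-48 → after 2×micro: -96 ⇒ (c0=5, c1=-96)
macro 6: S0 reads c1=-96 → after 1×micro: 4; S1 reads c1=-96 → after 2×micro: -192 ⇒ (c0=4, c1=-192)
macro 7: S0 reads c1=-192 → after 1×micro: 1; S1 reads c1=-192 → after 2×micro: -384 ⇒ (c0=1, c1=-384)
macro 8: S0 reads c1=-384 → after 1×micro: 3; S1 reads c1=-384 → after 2×micro: -768 ⇒ (c0=3, c1=-768)
macro 9: S0 reads c1=-768 → after 1×micro: 5; S1 reads c1=-768 → after 2×micro: -1536 ⇒ (c0=5, c1=-1536)

c0 at macro-step 4 = 3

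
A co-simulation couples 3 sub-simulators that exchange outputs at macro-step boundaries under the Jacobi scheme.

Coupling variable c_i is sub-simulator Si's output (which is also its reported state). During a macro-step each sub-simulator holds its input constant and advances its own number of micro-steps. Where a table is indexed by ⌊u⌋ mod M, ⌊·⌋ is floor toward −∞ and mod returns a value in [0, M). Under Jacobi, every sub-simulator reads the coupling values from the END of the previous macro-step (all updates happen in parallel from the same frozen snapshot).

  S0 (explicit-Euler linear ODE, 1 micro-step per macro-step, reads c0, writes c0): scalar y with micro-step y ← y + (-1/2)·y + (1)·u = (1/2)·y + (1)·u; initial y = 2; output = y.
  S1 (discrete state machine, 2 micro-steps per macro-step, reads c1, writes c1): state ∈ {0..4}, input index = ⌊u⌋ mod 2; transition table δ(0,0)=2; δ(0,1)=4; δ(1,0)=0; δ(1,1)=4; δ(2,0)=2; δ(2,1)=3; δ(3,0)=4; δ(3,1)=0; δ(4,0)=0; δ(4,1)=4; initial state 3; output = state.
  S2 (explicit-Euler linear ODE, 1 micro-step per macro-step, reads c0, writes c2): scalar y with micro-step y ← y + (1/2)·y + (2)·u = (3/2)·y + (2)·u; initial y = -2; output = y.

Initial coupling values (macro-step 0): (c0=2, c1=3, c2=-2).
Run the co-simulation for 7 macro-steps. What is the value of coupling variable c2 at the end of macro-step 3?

macro 1: S0 reads c0=2 → after 1×micro: 3; S1 reads c1=3 → after 2×micro: 4; S2 reads c0=2 → after 1×micro: 1 ⇒ (c0=3, c1=4, c2=1)
macro 2: S0 reads c0=3 → after 1×micro: 9/2; S1 reads c1=4 → after 2×micro: 2; S2 reads c0=3 → after 1×micro: 15/2 ⇒ (c0=9/2, c1=2, c2=15/2)
macro 3: S0 reads c0=9/2 → after 1×micro: 27/4; S1 reads c1=2 → after 2×micro: 2; S2 reads c0=9/2 → after 1×micro: 81/4 ⇒ (c0=27/4, c1=2, c2=81/4)
macro 4: S0 reads c0=27/4 → after 1×micro: 81/8; S1 reads c1=2 → after 2×micro: 2; S2 reads c0=27/4 → after 1×micro: 351/8 ⇒ (c0=81/8, c1=2, c2=351/8)
macro 5: S0 reads c0=81/8 → after 1×micro: 243/16; S1 reads c1=2 → after 2×micro: 2; S2 reads c0=81/8 → after 1×micro: 1377/16 ⇒ (c0=243/16, c1=2, c2=1377/16)
macro 6: S0 reads c0=243/16 → after 1×micro: 729/32; S1 reads c1=2 → after 2×micro: 2; S2 reads c0=243/16 → after 1×micro: 5103/32 ⇒ (c0=729/32, c1=2, c2=5103/32)
macro 7: S0 reads c0=729/32 → after 1×micro: 2187/64; S1 reads c1=2 → after 2×micro: 2; S2 reads c0=729/32 → after 1×micro: 18225/64 ⇒ (c0=2187/64, c1=2, c2=18225/64)

c2 at macro-step 3 = 81/4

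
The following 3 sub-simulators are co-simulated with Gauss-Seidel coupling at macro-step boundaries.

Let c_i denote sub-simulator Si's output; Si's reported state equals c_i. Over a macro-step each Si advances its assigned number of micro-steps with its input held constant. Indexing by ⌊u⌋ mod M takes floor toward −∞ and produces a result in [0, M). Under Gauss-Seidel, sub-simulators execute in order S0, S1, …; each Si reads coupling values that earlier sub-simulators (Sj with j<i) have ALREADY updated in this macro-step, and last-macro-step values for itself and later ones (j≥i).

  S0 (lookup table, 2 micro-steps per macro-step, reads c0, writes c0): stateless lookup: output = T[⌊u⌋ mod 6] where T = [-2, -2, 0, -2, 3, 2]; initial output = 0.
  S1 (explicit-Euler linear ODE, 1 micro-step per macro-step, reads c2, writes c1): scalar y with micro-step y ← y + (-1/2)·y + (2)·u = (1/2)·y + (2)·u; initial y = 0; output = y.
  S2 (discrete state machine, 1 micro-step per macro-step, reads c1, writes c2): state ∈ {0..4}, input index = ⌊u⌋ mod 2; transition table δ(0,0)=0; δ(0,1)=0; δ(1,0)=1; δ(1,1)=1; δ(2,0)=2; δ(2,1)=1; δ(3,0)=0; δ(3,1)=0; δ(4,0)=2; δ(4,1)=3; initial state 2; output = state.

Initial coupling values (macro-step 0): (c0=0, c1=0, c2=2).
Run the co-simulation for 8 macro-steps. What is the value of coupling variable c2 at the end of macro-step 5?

c2 at macro-step 5 = 1

macro 1: S0 reads c0=0 → after 2×micro: -2; S1 reads c2=2 → after 1×micro: 4; S2 reads c1=4 → after 1×micro: 2 ⇒ (c0=-2, c1=4, c2=2)
macro 2: S0 reads c0=-2 → after 2×micro: 3; S1 reads c2=2 → after 1×micro: 6; S2 reads c1=6 → after 1×micro: 2 ⇒ (c0=3, c1=6, c2=2)
macro 3: S0 reads c0=3 → after 2×micro: -2; S1 reads c2=2 → after 1×micro: 7; S2 reads c1=7 → after 1×micro: 1 ⇒ (c0=-2, c1=7, c2=1)
macro 4: S0 reads c0=-2 → after 2×micro: 3; S1 reads c2=1 → after 1×micro: 11/2; S2 reads c1=11/2 → after 1×micro: 1 ⇒ (c0=3, c1=11/2, c2=1)
macro 5: S0 reads c0=3 → after 2×micro: -2; S1 reads c2=1 → after 1×micro: 19/4; S2 reads c1=19/4 → after 1×micro: 1 ⇒ (c0=-2, c1=19/4, c2=1)
macro 6: S0 reads c0=-2 → after 2×micro: 3; S1 reads c2=1 → after 1×micro: 35/8; S2 reads c1=35/8 → after 1×micro: 1 ⇒ (c0=3, c1=35/8, c2=1)
macro 7: S0 reads c0=3 → after 2×micro: -2; S1 reads c2=1 → after 1×micro: 67/16; S2 reads c1=67/16 → after 1×micro: 1 ⇒ (c0=-2, c1=67/16, c2=1)
macro 8: S0 reads c0=-2 → after 2×micro: 3; S1 reads c2=1 → after 1×micro: 131/32; S2 reads c1=131/32 → after 1×micro: 1 ⇒ (c0=3, c1=131/32, c2=1)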